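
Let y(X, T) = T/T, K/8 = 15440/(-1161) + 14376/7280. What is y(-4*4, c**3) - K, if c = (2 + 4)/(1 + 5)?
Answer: 48384587/528255 ≈ 91.593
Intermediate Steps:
c = 1 (c = 6/6 = 6*(1/6) = 1)
K = -47856332/528255 (K = 8*(15440/(-1161) + 14376/7280) = 8*(15440*(-1/1161) + 14376*(1/7280)) = 8*(-15440/1161 + 1797/910) = 8*(-11964083/1056510) = -47856332/528255 ≈ -90.593)
y(X, T) = 1
y(-4*4, c**3) - K = 1 - 1*(-47856332/528255) = 1 + 47856332/528255 = 48384587/528255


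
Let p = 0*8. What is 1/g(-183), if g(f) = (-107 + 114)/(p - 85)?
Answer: -85/7 ≈ -12.143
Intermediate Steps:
p = 0
g(f) = -7/85 (g(f) = (-107 + 114)/(0 - 85) = 7/(-85) = 7*(-1/85) = -7/85)
1/g(-183) = 1/(-7/85) = -85/7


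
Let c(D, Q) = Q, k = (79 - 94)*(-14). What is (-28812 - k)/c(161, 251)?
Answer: -29022/251 ≈ -115.63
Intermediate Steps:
k = 210 (k = -15*(-14) = 210)
(-28812 - k)/c(161, 251) = (-28812 - 1*210)/251 = (-28812 - 210)*(1/251) = -29022*1/251 = -29022/251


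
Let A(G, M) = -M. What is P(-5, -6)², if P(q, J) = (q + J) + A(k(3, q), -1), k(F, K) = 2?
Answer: 100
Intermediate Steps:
P(q, J) = 1 + J + q (P(q, J) = (q + J) - 1*(-1) = (J + q) + 1 = 1 + J + q)
P(-5, -6)² = (1 - 6 - 5)² = (-10)² = 100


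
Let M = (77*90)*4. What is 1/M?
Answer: 1/27720 ≈ 3.6075e-5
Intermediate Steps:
M = 27720 (M = 6930*4 = 27720)
1/M = 1/27720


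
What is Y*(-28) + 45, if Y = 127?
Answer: -3511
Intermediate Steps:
Y*(-28) + 45 = 127*(-28) + 45 = -3556 + 45 = -3511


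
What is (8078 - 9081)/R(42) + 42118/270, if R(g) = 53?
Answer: 980722/7155 ≈ 137.07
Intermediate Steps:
(8078 - 9081)/R(42) + 42118/270 = (8078 - 9081)/53 + 42118/270 = -1003*1/53 + 42118*(1/270) = -1003/53 + 21059/135 = 980722/7155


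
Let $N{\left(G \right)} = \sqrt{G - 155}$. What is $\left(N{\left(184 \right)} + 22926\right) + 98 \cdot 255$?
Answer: $47916 + \sqrt{29} \approx 47921.0$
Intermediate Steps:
$N{\left(G \right)} = \sqrt{-155 + G}$
$\left(N{\left(184 \right)} + 22926\right) + 98 \cdot 255 = \left(\sqrt{-155 + 184} + 22926\right) + 98 \cdot 255 = \left(\sqrt{29} + 22926\right) + 24990 = \left(22926 + \sqrt{29}\right) + 24990 = 47916 + \sqrt{29}$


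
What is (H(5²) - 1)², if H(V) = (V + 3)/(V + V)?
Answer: 121/625 ≈ 0.19360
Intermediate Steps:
H(V) = (3 + V)/(2*V) (H(V) = (3 + V)/((2*V)) = (3 + V)*(1/(2*V)) = (3 + V)/(2*V))
(H(5²) - 1)² = ((3 + 5²)/(2*(5²)) - 1)² = ((½)*(3 + 25)/25 - 1)² = ((½)*(1/25)*28 - 1)² = (14/25 - 1)² = (-11/25)² = 121/625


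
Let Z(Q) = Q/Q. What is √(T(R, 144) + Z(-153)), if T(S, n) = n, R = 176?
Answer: √145 ≈ 12.042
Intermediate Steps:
Z(Q) = 1
√(T(R, 144) + Z(-153)) = √(144 + 1) = √145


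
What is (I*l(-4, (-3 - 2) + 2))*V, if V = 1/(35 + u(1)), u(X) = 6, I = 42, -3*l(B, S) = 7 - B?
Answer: -154/41 ≈ -3.7561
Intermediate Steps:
l(B, S) = -7/3 + B/3 (l(B, S) = -(7 - B)/3 = -7/3 + B/3)
V = 1/41 (V = 1/(35 + 6) = 1/41 ≈ 0.024390)
(I*l(-4, (-3 - 2) + 2))*V = (42*(-7/3 + (⅓)*(-4)))*(1/41) = (42*(-7/3 - 4/3))*(1/41) = (42*(-11/3))*(1/41) = -154*1/41 = -154/41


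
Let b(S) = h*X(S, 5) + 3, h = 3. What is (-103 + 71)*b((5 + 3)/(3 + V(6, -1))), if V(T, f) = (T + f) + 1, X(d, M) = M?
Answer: -576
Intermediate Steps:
V(T, f) = 1 + T + f
b(S) = 18 (b(S) = 3*5 + 3 = 15 + 3 = 18)
(-103 + 71)*b((5 + 3)/(3 + V(6, -1))) = (-103 + 71)*18 = -32*18 = -576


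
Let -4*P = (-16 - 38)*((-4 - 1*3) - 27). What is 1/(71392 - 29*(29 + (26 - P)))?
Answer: 1/56486 ≈ 1.7704e-5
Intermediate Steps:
P = -459 (P = -(-16 - 38)*((-4 - 1*3) - 27)/4 = -(-27)*((-4 - 3) - 27)/2 = -(-27)*(-7 - 27)/2 = -(-27)*(-34)/2 = -1/4*1836 = -459)
1/(71392 - 29*(29 + (26 - P))) = 1/(71392 - 29*(29 + (26 - 1*(-459)))) = 1/(71392 - 29*(29 + (26 + 459))) = 1/(71392 - 29*(29 + 485)) = 1/(71392 - 29*514) = 1/(71392 - 14906) = 1/56486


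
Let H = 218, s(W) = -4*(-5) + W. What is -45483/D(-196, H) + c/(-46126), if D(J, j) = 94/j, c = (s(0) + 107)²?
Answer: -228677183585/2167922 ≈ -1.0548e+5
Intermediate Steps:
s(W) = 20 + W
c = 16129 (c = ((20 + 0) + 107)² = (20 + 107)² = 127² = 16129)
-45483/D(-196, H) + c/(-46126) = -45483/(94/218) + 16129/(-46126) = -45483/(94*(1/218)) + 16129*(-1/46126) = -45483/47/109 - 16129/46126 = -45483*109/47 - 16129/46126 = -4957647/47 - 16129/46126 = -228677183585/2167922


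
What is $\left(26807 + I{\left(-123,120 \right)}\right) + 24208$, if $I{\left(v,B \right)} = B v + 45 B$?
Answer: $41655$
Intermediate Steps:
$I{\left(v,B \right)} = 45 B + B v$
$\left(26807 + I{\left(-123,120 \right)}\right) + 24208 = \left(26807 + 120 \left(45 - 123\right)\right) + 24208 = \left(26807 + 120 \left(-78\right)\right) + 24208 = \left(26807 - 9360\right) + 24208 = 17447 + 24208 = 41655$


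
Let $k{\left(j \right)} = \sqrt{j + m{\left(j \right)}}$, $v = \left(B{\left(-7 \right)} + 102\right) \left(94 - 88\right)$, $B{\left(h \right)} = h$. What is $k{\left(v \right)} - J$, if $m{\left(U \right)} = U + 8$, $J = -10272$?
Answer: $10272 + 2 \sqrt{287} \approx 10306.0$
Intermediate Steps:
$v = 570$ ($v = \left(-7 + 102\right) \left(94 - 88\right) = 95 \cdot 6 = 570$)
$m{\left(U \right)} = 8 + U$
$k{\left(j \right)} = \sqrt{8 + 2 j}$ ($k{\left(j \right)} = \sqrt{j + \left(8 + j\right)} = \sqrt{8 + 2 j}$)
$k{\left(v \right)} - J = \sqrt{8 + 2 \cdot 570} - -10272 = \sqrt{8 + 1140} + 10272 = \sqrt{1148} + 10272 = 2 \sqrt{287} + 10272 = 10272 + 2 \sqrt{287}$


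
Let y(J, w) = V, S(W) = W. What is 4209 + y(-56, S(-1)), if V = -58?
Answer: 4151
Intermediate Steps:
y(J, w) = -58
4209 + y(-56, S(-1)) = 4209 - 58 = 4151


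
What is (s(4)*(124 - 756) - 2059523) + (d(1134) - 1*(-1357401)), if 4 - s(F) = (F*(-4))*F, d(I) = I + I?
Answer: -742830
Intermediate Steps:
d(I) = 2*I
s(F) = 4 + 4*F**2 (s(F) = 4 - F*(-4)*F = 4 - (-4*F)*F = 4 - (-4)*F**2 = 4 + 4*F**2)
(s(4)*(124 - 756) - 2059523) + (d(1134) - 1*(-1357401)) = ((4 + 4*4**2)*(124 - 756) - 2059523) + (2*1134 - 1*(-1357401)) = ((4 + 4*16)*(-632) - 2059523) + (2268 + 1357401) = ((4 + 64)*(-632) - 2059523) + 1359669 = (68*(-632) - 2059523) + 1359669 = (-42976 - 2059523) + 1359669 = -2102499 + 1359669 = -742830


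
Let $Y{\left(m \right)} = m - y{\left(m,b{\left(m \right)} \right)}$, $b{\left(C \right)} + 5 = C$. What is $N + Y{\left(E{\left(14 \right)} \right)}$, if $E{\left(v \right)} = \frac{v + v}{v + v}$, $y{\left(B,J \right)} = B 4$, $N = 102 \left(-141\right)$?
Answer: $-14385$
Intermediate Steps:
$N = -14382$
$b{\left(C \right)} = -5 + C$
$y{\left(B,J \right)} = 4 B$
$E{\left(v \right)} = 1$ ($E{\left(v \right)} = \frac{2 v}{2 v} = 2 v \frac{1}{2 v} = 1$)
$Y{\left(m \right)} = - 3 m$ ($Y{\left(m \right)} = m - 4 m = - 3 m$)
$N + Y{\left(E{\left(14 \right)} \right)} = -14382 - 3 = -14385$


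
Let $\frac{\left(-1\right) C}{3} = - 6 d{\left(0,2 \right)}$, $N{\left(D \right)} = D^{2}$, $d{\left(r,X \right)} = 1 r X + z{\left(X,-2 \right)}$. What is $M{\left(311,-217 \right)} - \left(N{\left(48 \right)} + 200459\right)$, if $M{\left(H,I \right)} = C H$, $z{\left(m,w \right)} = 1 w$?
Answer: $-213959$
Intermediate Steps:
$z{\left(m,w \right)} = w$
$d{\left(r,X \right)} = -2 + X r$ ($d{\left(r,X \right)} = 1 r X - 2 = r X - 2 = X r - 2 = -2 + X r$)
$C = -36$ ($C = - 3 \left(- 6 \left(-2 + 2 \cdot 0\right)\right) = - 3 \left(- 6 \left(-2 + 0\right)\right) = - 3 \left(\left(-6\right) \left(-2\right)\right) = \left(-3\right) 12 = -36$)
$M{\left(H,I \right)} = - 36 H$
$M{\left(311,-217 \right)} - \left(N{\left(48 \right)} + 200459\right) = \left(-36\right) 311 - \left(48^{2} + 200459\right) = -11196 - \left(2304 + 200459\right) = -11196 - 202763 = -213959$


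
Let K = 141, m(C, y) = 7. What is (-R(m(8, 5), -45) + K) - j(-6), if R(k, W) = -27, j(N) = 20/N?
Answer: 514/3 ≈ 171.33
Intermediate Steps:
(-R(m(8, 5), -45) + K) - j(-6) = (-1*(-27) + 141) - 20/(-6) = (27 + 141) - 20*(-1)/6 = 168 - 1*(-10/3) = 168 + 10/3 = 514/3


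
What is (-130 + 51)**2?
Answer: 6241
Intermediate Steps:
(-130 + 51)**2 = (-79)**2 = 6241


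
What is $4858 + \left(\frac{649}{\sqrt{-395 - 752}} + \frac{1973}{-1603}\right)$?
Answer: $\frac{7785401}{1603} - \frac{649 i \sqrt{1147}}{1147} \approx 4856.8 - 19.163 i$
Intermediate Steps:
$4858 + \left(\frac{649}{\sqrt{-395 - 752}} + \frac{1973}{-1603}\right) = 4858 + \left(\frac{649}{\sqrt{-1147}} + 1973 \left(- \frac{1}{1603}\right)\right) = 4858 - \left(\frac{1973}{1603} - \frac{649}{i \sqrt{1147}}\right) = 4858 - \left(\frac{1973}{1603} - 649 \left(- \frac{i \sqrt{1147}}{1147}\right)\right) = 4858 - \left(\frac{1973}{1603} + \frac{649 i \sqrt{1147}}{1147}\right) = \frac{7785401}{1603} - \frac{649 i \sqrt{1147}}{1147}$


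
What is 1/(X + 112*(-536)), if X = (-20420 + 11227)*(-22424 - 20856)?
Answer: 1/397813008 ≈ 2.5137e-9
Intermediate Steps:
X = 397873040 (X = -9193*(-43280) = 397873040)
1/(X + 112*(-536)) = 1/(397873040 + 112*(-536)) = 1/(397873040 - 60032) = 1/397813008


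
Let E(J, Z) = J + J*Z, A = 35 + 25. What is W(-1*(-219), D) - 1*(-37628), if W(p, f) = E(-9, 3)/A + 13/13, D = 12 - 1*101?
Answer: 188142/5 ≈ 37628.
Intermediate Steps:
A = 60
D = -89 (D = 12 - 101 = -89)
W(p, f) = ⅖ (W(p, f) = -9*(1 + 3)/60 + 13/13 = -9*4*(1/60) + 13*(1/13) = -36*1/60 + 1 = -⅗ + 1 = ⅖)
W(-1*(-219), D) - 1*(-37628) = ⅖ - 1*(-37628) = ⅖ + 37628 = 188142/5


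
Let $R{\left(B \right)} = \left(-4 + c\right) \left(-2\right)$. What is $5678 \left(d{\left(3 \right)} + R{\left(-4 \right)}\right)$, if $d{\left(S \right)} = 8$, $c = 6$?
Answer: $22712$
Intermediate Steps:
$R{\left(B \right)} = -4$ ($R{\left(B \right)} = \left(-4 + 6\right) \left(-2\right) = 2 \left(-2\right) = -4$)
$5678 \left(d{\left(3 \right)} + R{\left(-4 \right)}\right) = 5678 \left(8 - 4\right) = 5678 \cdot 4 = 22712$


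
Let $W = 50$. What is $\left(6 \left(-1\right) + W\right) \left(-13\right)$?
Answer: $-572$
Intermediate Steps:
$\left(6 \left(-1\right) + W\right) \left(-13\right) = \left(6 \left(-1\right) + 50\right) \left(-13\right) = \left(-6 + 50\right) \left(-13\right) = 44 \left(-13\right) = -572$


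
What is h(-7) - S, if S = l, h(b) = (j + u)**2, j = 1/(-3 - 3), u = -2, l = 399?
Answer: -14195/36 ≈ -394.31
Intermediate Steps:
j = -1/6 (j = 1/(-6) = -1/6 ≈ -0.16667)
h(b) = 169/36 (h(b) = (-1/6 - 2)**2 = (-13/6)**2 = 169/36)
S = 399
h(-7) - S = 169/36 - 1*399 = 169/36 - 399 = -14195/36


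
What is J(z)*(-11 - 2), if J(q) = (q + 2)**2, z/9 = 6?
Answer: -40768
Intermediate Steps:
z = 54 (z = 9*6 = 54)
J(q) = (2 + q)**2
J(z)*(-11 - 2) = (2 + 54)**2*(-11 - 2) = 56**2*(-13) = 3136*(-13) = -40768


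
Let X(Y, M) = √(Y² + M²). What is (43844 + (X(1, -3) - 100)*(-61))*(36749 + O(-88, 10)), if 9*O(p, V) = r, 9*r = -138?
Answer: 16517762696/9 - 60522797*√10/27 ≈ 1.8282e+9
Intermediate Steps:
r = -46/3 (r = (⅑)*(-138) = -46/3 ≈ -15.333)
O(p, V) = -46/27 (O(p, V) = (⅑)*(-46/3) = -46/27)
X(Y, M) = √(M² + Y²)
(43844 + (X(1, -3) - 100)*(-61))*(36749 + O(-88, 10)) = (43844 + (√((-3)² + 1²) - 100)*(-61))*(36749 - 46/27) = (43844 + (√(9 + 1) - 100)*(-61))*(992177/27) = (43844 + (√10 - 100)*(-61))*(992177/27) = (43844 + (-100 + √10)*(-61))*(992177/27) = (43844 + (6100 - 61*√10))*(992177/27) = (49944 - 61*√10)*(992177/27) = 16517762696/9 - 60522797*√10/27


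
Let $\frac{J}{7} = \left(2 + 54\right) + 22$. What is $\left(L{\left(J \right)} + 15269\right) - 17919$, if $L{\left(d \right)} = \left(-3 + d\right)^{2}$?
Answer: $292199$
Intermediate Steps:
$J = 546$ ($J = 7 \left(\left(2 + 54\right) + 22\right) = 7 \left(56 + 22\right) = 7 \cdot 78 = 546$)
$\left(L{\left(J \right)} + 15269\right) - 17919 = \left(\left(-3 + 546\right)^{2} + 15269\right) - 17919 = \left(543^{2} + 15269\right) - 17919 = \left(294849 + 15269\right) - 17919 = 310118 - 17919 = 292199$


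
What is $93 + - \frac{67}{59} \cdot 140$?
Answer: $- \frac{3893}{59} \approx -65.983$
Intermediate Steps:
$93 + - \frac{67}{59} \cdot 140 = 93 + \left(-67\right) \frac{1}{59} \cdot 140 = 93 - \frac{9380}{59} = - \frac{3893}{59}$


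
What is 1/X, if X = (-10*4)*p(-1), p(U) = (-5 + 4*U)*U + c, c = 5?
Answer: -1/560 ≈ -0.0017857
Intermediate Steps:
p(U) = 5 + U*(-5 + 4*U) (p(U) = (-5 + 4*U)*U + 5 = U*(-5 + 4*U) + 5 = 5 + U*(-5 + 4*U))
X = -560 (X = (-10*4)*(5 - 5*(-1) + 4*(-1)²) = -40*(5 + 5 + 4*1) = -40*(5 + 5 + 4) = -40*14 = -560)
1/X = 1/(-560) = -1/560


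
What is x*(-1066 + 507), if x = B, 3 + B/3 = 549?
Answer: -915642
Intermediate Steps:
B = 1638 (B = -9 + 3*549 = -9 + 1647 = 1638)
x = 1638
x*(-1066 + 507) = 1638*(-1066 + 507) = 1638*(-559) = -915642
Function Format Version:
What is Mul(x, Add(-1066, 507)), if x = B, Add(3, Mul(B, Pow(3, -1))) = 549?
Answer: -915642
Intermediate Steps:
B = 1638 (B = Add(-9, Mul(3, 549)) = Add(-9, 1647) = 1638)
x = 1638
Mul(x, Add(-1066, 507)) = Mul(1638, Add(-1066, 507)) = Mul(1638, -559) = -915642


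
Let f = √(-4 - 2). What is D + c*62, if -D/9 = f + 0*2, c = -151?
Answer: -9362 - 9*I*√6 ≈ -9362.0 - 22.045*I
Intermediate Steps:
f = I*√6 (f = √(-6) = I*√6 ≈ 2.4495*I)
D = -9*I*√6 (D = -9*(I*√6 + 0*2) = -9*(I*√6 + 0) = -9*I*√6 ≈ -22.045*I)
D + c*62 = -9*I*√6 - 151*62 = -9*I*√6 - 9362 = -9362 - 9*I*√6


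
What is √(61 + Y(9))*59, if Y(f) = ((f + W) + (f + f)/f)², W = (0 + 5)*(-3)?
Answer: 59*√77 ≈ 517.72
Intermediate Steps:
W = -15 (W = 5*(-3) = -15)
Y(f) = (-13 + f)² (Y(f) = ((f - 15) + (f + f)/f)² = ((-15 + f) + (2*f)/f)² = ((-15 + f) + 2)² = (-13 + f)²)
√(61 + Y(9))*59 = √(61 + (-13 + 9)²)*59 = √(61 + (-4)²)*59 = √(61 + 16)*59 = √77*59 = 59*√77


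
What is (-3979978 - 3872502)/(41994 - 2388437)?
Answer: 7852480/2346443 ≈ 3.3465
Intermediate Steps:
(-3979978 - 3872502)/(41994 - 2388437) = -7852480/(-2346443) = -7852480*(-1/2346443) = 7852480/2346443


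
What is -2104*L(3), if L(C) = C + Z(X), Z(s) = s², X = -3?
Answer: -25248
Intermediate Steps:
L(C) = 9 + C (L(C) = C + (-3)² = C + 9 = 9 + C)
-2104*L(3) = -2104*(9 + 3) = -2104*12 = -25248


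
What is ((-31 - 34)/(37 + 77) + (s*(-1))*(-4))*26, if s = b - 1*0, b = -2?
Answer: -12701/57 ≈ -222.82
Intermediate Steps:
s = -2 (s = -2 - 1*0 = -2 + 0 = -2)
((-31 - 34)/(37 + 77) + (s*(-1))*(-4))*26 = ((-31 - 34)/(37 + 77) - 2*(-1)*(-4))*26 = (-65/114 + 2*(-4))*26 = (-65*1/114 - 8)*26 = (-65/114 - 8)*26 = -977/114*26 = -12701/57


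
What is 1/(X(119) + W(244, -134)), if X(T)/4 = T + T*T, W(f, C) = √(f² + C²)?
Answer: 14280/815654227 - √19373/1631308454 ≈ 1.7422e-5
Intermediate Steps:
W(f, C) = √(C² + f²)
X(T) = 4*T + 4*T² (X(T) = 4*(T + T*T) = 4*(T + T²) = 4*T + 4*T²)
1/(X(119) + W(244, -134)) = 1/(4*119*(1 + 119) + √((-134)² + 244²)) = 1/(4*119*120 + √(17956 + 59536)) = 1/(57120 + √77492) = 1/(57120 + 2*√19373)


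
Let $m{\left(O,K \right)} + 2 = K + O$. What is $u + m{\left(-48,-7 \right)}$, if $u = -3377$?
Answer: $-3434$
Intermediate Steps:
$m{\left(O,K \right)} = -2 + K + O$ ($m{\left(O,K \right)} = -2 + \left(K + O\right) = -2 + K + O$)
$u + m{\left(-48,-7 \right)} = -3377 - 57 = -3434$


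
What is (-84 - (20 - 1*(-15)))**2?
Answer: 14161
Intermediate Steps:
(-84 - (20 - 1*(-15)))**2 = (-84 - (20 + 15))**2 = (-84 - 1*35)**2 = (-84 - 35)**2 = (-119)**2 = 14161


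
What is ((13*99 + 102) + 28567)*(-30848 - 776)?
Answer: -947328544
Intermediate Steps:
((13*99 + 102) + 28567)*(-30848 - 776) = ((1287 + 102) + 28567)*(-31624) = (1389 + 28567)*(-31624) = 29956*(-31624) = -947328544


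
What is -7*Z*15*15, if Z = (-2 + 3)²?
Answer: -1575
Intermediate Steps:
Z = 1 (Z = 1² = 1)
-7*Z*15*15 = -7*1*15*15 = -105*15 = -7*225 = -1575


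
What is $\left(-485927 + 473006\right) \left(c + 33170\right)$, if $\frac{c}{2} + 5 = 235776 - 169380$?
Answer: $-2144265792$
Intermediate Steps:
$c = 132782$ ($c = -10 + 2 \left(235776 - 169380\right) = -10 + 2 \cdot 66396 = -10 + 132792 = 132782$)
$\left(-485927 + 473006\right) \left(c + 33170\right) = \left(-485927 + 473006\right) \left(132782 + 33170\right) = \left(-12921\right) 165952 = -2144265792$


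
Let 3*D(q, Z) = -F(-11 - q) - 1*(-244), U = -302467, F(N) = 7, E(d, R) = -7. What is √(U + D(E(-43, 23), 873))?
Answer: 2*I*√75597 ≈ 549.9*I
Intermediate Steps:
D(q, Z) = 79 (D(q, Z) = (-1*7 - 1*(-244))/3 = (-7 + 244)/3 = (⅓)*237 = 79)
√(U + D(E(-43, 23), 873)) = √(-302467 + 79) = √(-302388) = 2*I*√75597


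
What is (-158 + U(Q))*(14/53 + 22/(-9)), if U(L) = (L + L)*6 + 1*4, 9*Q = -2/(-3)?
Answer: 27040/81 ≈ 333.83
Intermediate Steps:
Q = 2/27 (Q = (-2/(-3))/9 = (-2*(-1/3))/9 = (1/9)*(2/3) = 2/27 ≈ 0.074074)
U(L) = 4 + 12*L (U(L) = (2*L)*6 + 4 = 12*L + 4 = 4 + 12*L)
(-158 + U(Q))*(14/53 + 22/(-9)) = (-158 + (4 + 12*(2/27)))*(14/53 + 22/(-9)) = (-158 + (4 + 8/9))*(14*(1/53) + 22*(-1/9)) = (-158 + 44/9)*(14/53 - 22/9) = -1378/9*(-1040/477) = 27040/81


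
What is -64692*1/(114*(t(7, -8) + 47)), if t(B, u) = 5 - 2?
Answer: -5391/475 ≈ -11.349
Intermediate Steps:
t(B, u) = 3
-64692*1/(114*(t(7, -8) + 47)) = -64692*1/(114*(3 + 47)) = -64692/(114*50) = -64692/5700 = -64692*1/5700 = -5391/475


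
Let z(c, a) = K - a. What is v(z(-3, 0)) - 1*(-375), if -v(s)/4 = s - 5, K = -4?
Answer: 411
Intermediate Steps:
z(c, a) = -4 - a
v(s) = 20 - 4*s (v(s) = -4*(s - 5) = -4*(-5 + s) = 20 - 4*s)
v(z(-3, 0)) - 1*(-375) = (20 - 4*(-4 - 1*0)) - 1*(-375) = (20 - 4*(-4 + 0)) + 375 = (20 - 4*(-4)) + 375 = (20 + 16) + 375 = 36 + 375 = 411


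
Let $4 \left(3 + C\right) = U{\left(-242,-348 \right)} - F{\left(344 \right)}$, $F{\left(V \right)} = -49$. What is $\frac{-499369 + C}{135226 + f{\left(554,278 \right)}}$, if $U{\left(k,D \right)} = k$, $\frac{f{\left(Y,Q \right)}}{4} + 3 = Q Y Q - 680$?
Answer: $- \frac{285383}{97939336} \approx -0.0029139$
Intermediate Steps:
$f{\left(Y,Q \right)} = -2732 + 4 Y Q^{2}$ ($f{\left(Y,Q \right)} = -12 + 4 \left(Q Y Q - 680\right) = -12 + 4 \left(Y Q^{2} - 680\right) = -12 + 4 \left(-680 + Y Q^{2}\right) = -12 + \left(-2720 + 4 Y Q^{2}\right) = -2732 + 4 Y Q^{2}$)
$C = - \frac{205}{4}$ ($C = -3 + \frac{-242 - -49}{4} = -3 + \frac{-242 + 49}{4} = -3 + \frac{1}{4} \left(-193\right) = -3 - \frac{193}{4} = - \frac{205}{4} \approx -51.25$)
$\frac{-499369 + C}{135226 + f{\left(554,278 \right)}} = \frac{-499369 - \frac{205}{4}}{135226 - \left(2732 - 2216 \cdot 278^{2}\right)} = - \frac{1997681}{4 \left(135226 - \left(2732 - 171261344\right)\right)} = - \frac{1997681}{4 \left(135226 + \left(-2732 + 171261344\right)\right)} = - \frac{1997681}{4 \left(135226 + 171258612\right)} = - \frac{1997681}{4 \cdot 171393838} = \left(- \frac{1997681}{4}\right) \frac{1}{171393838} = - \frac{285383}{97939336}$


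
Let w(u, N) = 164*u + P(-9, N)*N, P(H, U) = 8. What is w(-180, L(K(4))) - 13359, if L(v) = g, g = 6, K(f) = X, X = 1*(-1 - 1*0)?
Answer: -42831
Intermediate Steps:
X = -1 (X = 1*(-1 + 0) = 1*(-1) = -1)
K(f) = -1
L(v) = 6
w(u, N) = 8*N + 164*u (w(u, N) = 164*u + 8*N = 8*N + 164*u)
w(-180, L(K(4))) - 13359 = (8*6 + 164*(-180)) - 13359 = (48 - 29520) - 13359 = -29472 - 13359 = -42831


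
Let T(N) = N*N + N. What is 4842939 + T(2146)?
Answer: 9450401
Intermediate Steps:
T(N) = N + N² (T(N) = N² + N = N + N²)
4842939 + T(2146) = 4842939 + 2146*(1 + 2146) = 4842939 + 2146*2147 = 4842939 + 4607462 = 9450401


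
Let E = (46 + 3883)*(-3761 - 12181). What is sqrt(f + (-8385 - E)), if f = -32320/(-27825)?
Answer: sqrt(1939532390489085)/5565 ≈ 7913.8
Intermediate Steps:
E = -62636118 (E = 3929*(-15942) = -62636118)
f = 6464/5565 (f = -32320*(-1/27825) = 6464/5565 ≈ 1.1615)
sqrt(f + (-8385 - E)) = sqrt(6464/5565 + (-8385 - 1*(-62636118))) = sqrt(6464/5565 + (-8385 + 62636118)) = sqrt(6464/5565 + 62627733) = sqrt(348523340609/5565) = sqrt(1939532390489085)/5565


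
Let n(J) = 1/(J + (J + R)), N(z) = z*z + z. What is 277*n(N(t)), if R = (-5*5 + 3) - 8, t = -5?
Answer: 277/10 ≈ 27.700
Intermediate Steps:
R = -30 (R = (-25 + 3) - 8 = -22 - 8 = -30)
N(z) = z + z² (N(z) = z² + z = z + z²)
n(J) = 1/(-30 + 2*J) (n(J) = 1/(J + (J - 30)) = 1/(J + (-30 + J)) = 1/(-30 + 2*J))
277*n(N(t)) = 277*(1/(2*(-15 - 5*(1 - 5)))) = 277*(1/(2*(-15 - 5*(-4)))) = 277*(1/(2*(-15 + 20))) = 277*((½)/5) = 277*((½)*(⅕)) = 277*(⅒) = 277/10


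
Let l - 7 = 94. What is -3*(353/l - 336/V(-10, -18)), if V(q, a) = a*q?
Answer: -2467/505 ≈ -4.8851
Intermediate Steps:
l = 101 (l = 7 + 94 = 101)
-3*(353/l - 336/V(-10, -18)) = -3*(353/101 - 336/((-18*(-10)))) = -3*(353*(1/101) - 336/180) = -3*(353/101 - 336*1/180) = -3*(353/101 - 28/15) = -3*2467/1515 = -2467/505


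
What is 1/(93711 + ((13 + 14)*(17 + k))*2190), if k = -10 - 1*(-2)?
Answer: 1/625881 ≈ 1.5977e-6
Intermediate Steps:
k = -8 (k = -10 + 2 = -8)
1/(93711 + ((13 + 14)*(17 + k))*2190) = 1/(93711 + ((13 + 14)*(17 - 8))*2190) = 1/(93711 + (27*9)*2190) = 1/(93711 + 243*2190) = 1/(93711 + 532170) = 1/625881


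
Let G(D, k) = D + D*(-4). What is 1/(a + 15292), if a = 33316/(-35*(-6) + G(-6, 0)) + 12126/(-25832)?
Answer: 736212/11365385677 ≈ 6.4777e-5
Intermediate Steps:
G(D, k) = -3*D (G(D, k) = D - 4*D = -3*D)
a = 107231773/736212 (a = 33316/(-35*(-6) - 3*(-6)) + 12126/(-25832) = 33316/(210 + 18) + 12126*(-1/25832) = 33316/228 - 6063/12916 = 33316*(1/228) - 6063/12916 = 8329/57 - 6063/12916 = 107231773/736212 ≈ 145.65)
1/(a + 15292) = 1/(107231773/736212 + 15292) = 1/(11365385677/736212) = 736212/11365385677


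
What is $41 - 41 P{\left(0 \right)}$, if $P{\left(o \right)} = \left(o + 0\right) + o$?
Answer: $41$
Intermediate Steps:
$P{\left(o \right)} = 2 o$ ($P{\left(o \right)} = o + o = 2 o$)
$41 - 41 P{\left(0 \right)} = 41 - 41 \cdot 2 \cdot 0 = 41 - 0 = 41 + 0 = 41$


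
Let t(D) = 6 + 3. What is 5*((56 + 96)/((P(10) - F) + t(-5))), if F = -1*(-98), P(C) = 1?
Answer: -95/11 ≈ -8.6364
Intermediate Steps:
F = 98
t(D) = 9
5*((56 + 96)/((P(10) - F) + t(-5))) = 5*((56 + 96)/((1 - 1*98) + 9)) = 5*(152/((1 - 98) + 9)) = 5*(152/(-97 + 9)) = 5*(152/(-88)) = 5*(152*(-1/88)) = 5*(-19/11) = -95/11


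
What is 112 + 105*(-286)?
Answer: -29918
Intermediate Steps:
112 + 105*(-286) = 112 - 30030 = -29918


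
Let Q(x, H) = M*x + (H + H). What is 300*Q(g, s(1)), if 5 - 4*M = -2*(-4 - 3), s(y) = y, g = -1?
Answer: 1275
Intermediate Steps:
M = -9/4 (M = 5/4 - (-1)*(-4 - 3)/2 = 5/4 - (-1)*(-7)/2 = 5/4 - ¼*14 = 5/4 - 7/2 = -9/4 ≈ -2.2500)
Q(x, H) = 2*H - 9*x/4 (Q(x, H) = -9*x/4 + (H + H) = -9*x/4 + 2*H = 2*H - 9*x/4)
300*Q(g, s(1)) = 300*(2*1 - 9/4*(-1)) = 300*(2 + 9/4) = 300*(17/4) = 1275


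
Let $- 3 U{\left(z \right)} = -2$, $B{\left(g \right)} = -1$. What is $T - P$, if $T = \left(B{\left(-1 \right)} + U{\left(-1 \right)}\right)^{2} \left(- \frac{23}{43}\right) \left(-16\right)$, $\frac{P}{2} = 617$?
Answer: $- \frac{477190}{387} \approx -1233.0$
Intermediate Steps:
$P = 1234$ ($P = 2 \cdot 617 = 1234$)
$U{\left(z \right)} = \frac{2}{3}$ ($U{\left(z \right)} = \left(- \frac{1}{3}\right) \left(-2\right) = \frac{2}{3}$)
$T = \frac{368}{387}$ ($T = \left(-1 + \frac{2}{3}\right)^{2} \left(- \frac{23}{43}\right) \left(-16\right) = \left(- \frac{1}{3}\right)^{2} \left(\left(-23\right) \frac{1}{43}\right) \left(-16\right) = \frac{1}{9} \left(- \frac{23}{43}\right) \left(-16\right) = \left(- \frac{23}{387}\right) \left(-16\right) = \frac{368}{387} \approx 0.9509$)
$T - P = \frac{368}{387} - 1234 = - \frac{477190}{387}$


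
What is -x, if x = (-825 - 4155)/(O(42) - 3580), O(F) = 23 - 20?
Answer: -4980/3577 ≈ -1.3922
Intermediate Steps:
O(F) = 3
x = 4980/3577 (x = (-825 - 4155)/(3 - 3580) = -4980/(-3577) = -4980*(-1/3577) = 4980/3577 ≈ 1.3922)
-x = -1*4980/3577 = -4980/3577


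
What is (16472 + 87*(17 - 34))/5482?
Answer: 14993/5482 ≈ 2.7350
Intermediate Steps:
(16472 + 87*(17 - 34))/5482 = (16472 + 87*(-17))*(1/5482) = (16472 - 1479)*(1/5482) = 14993*(1/5482) = 14993/5482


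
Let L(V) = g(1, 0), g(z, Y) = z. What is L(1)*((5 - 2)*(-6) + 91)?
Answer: 73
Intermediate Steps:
L(V) = 1
L(1)*((5 - 2)*(-6) + 91) = 1*((5 - 2)*(-6) + 91) = 1*(3*(-6) + 91) = 1*(-18 + 91) = 1*73 = 73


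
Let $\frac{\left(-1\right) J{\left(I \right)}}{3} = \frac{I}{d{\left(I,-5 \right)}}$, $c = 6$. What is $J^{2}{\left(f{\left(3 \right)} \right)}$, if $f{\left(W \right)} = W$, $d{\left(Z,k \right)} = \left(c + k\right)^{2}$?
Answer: $81$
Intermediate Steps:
$d{\left(Z,k \right)} = \left(6 + k\right)^{2}$
$J{\left(I \right)} = - 3 I$ ($J{\left(I \right)} = - 3 \frac{I}{\left(6 - 5\right)^{2}} = - 3 \frac{I}{1^{2}} = - 3 \frac{I}{1} = - 3 I 1 = - 3 I$)
$J^{2}{\left(f{\left(3 \right)} \right)} = \left(\left(-3\right) 3\right)^{2} = \left(-9\right)^{2} = 81$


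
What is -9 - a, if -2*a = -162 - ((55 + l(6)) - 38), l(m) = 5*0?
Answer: -197/2 ≈ -98.500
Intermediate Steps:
l(m) = 0
a = 179/2 (a = -(-162 - ((55 + 0) - 38))/2 = -(-162 - (55 - 38))/2 = -(-162 - 1*17)/2 = -(-162 - 17)/2 = -½*(-179) = 179/2 ≈ 89.500)
-9 - a = -9 - 1*179/2 = -9 - 179/2 = -197/2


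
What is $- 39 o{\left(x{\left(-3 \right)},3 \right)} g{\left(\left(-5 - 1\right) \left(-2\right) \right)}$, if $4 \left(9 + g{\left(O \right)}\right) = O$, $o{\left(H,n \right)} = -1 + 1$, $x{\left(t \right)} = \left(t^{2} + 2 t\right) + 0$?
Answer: $0$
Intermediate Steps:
$x{\left(t \right)} = t^{2} + 2 t$
$o{\left(H,n \right)} = 0$
$g{\left(O \right)} = -9 + \frac{O}{4}$
$- 39 o{\left(x{\left(-3 \right)},3 \right)} g{\left(\left(-5 - 1\right) \left(-2\right) \right)} = \left(-39\right) 0 \left(-9 + \frac{\left(-5 - 1\right) \left(-2\right)}{4}\right) = 0 \left(-9 + \frac{\left(-6\right) \left(-2\right)}{4}\right) = 0 \left(-9 + \frac{1}{4} \cdot 12\right) = 0 \left(-9 + 3\right) = 0 \left(-6\right) = 0$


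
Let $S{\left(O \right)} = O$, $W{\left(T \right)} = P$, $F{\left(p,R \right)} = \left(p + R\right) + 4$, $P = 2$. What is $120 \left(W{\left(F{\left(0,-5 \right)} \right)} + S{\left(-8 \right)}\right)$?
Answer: $-720$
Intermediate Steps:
$F{\left(p,R \right)} = 4 + R + p$ ($F{\left(p,R \right)} = \left(R + p\right) + 4 = 4 + R + p$)
$W{\left(T \right)} = 2$
$120 \left(W{\left(F{\left(0,-5 \right)} \right)} + S{\left(-8 \right)}\right) = 120 \left(2 - 8\right) = 120 \left(-6\right) = -720$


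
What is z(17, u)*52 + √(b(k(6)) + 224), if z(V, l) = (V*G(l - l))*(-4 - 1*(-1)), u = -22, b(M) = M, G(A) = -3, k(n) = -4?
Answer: 7956 + 2*√55 ≈ 7970.8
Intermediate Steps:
z(V, l) = 9*V (z(V, l) = (V*(-3))*(-4 - 1*(-1)) = (-3*V)*(-4 + 1) = -3*V*(-3) = 9*V)
z(17, u)*52 + √(b(k(6)) + 224) = (9*17)*52 + √(-4 + 224) = 153*52 + √220 = 7956 + 2*√55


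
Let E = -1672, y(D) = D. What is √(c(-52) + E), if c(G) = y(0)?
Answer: 2*I*√418 ≈ 40.89*I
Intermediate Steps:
c(G) = 0
√(c(-52) + E) = √(0 - 1672) = √(-1672) = 2*I*√418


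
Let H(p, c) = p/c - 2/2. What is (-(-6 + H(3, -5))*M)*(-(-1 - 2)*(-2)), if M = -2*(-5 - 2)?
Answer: -3192/5 ≈ -638.40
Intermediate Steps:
M = 14 (M = -2*(-7) = 14)
H(p, c) = -1 + p/c (H(p, c) = p/c - 2*½ = p/c - 1 = -1 + p/c)
(-(-6 + H(3, -5))*M)*(-(-1 - 2)*(-2)) = (-(-6 + (3 - 1*(-5))/(-5))*14)*(-(-1 - 2)*(-2)) = (-(-6 - (3 + 5)/5)*14)*(-(-3)*(-2)) = (-(-6 - ⅕*8)*14)*(-1*6) = -(-6 - 8/5)*14*(-6) = -(-38)*14/5*(-6) = -1*(-532/5)*(-6) = (532/5)*(-6) = -3192/5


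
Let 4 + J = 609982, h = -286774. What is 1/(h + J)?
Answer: 1/323204 ≈ 3.0940e-6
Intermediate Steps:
J = 609978 (J = -4 + 609982 = 609978)
1/(h + J) = 1/(-286774 + 609978) = 1/323204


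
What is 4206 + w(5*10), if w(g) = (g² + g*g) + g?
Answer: 9256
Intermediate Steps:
w(g) = g + 2*g² (w(g) = (g² + g²) + g = 2*g² + g = g + 2*g²)
4206 + w(5*10) = 4206 + (5*10)*(1 + 2*(5*10)) = 4206 + 50*(1 + 2*50) = 4206 + 50*(1 + 100) = 4206 + 50*101 = 4206 + 5050 = 9256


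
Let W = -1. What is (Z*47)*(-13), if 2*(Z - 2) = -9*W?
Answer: -7943/2 ≈ -3971.5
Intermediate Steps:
Z = 13/2 (Z = 2 + (-9*(-1))/2 = 2 + (1/2)*9 = 2 + 9/2 = 13/2 ≈ 6.5000)
(Z*47)*(-13) = ((13/2)*47)*(-13) = (611/2)*(-13) = -7943/2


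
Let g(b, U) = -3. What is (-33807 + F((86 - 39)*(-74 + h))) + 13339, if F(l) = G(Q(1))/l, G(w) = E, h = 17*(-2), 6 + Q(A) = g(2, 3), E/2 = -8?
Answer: -25973888/1269 ≈ -20468.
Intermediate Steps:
E = -16 (E = 2*(-8) = -16)
Q(A) = -9 (Q(A) = -6 - 3 = -9)
h = -34
G(w) = -16
F(l) = -16/l
(-33807 + F((86 - 39)*(-74 + h))) + 13339 = (-33807 - 16*1/((-74 - 34)*(86 - 39))) + 13339 = (-33807 - 16/(47*(-108))) + 13339 = (-33807 - 16/(-5076)) + 13339 = (-33807 - 16*(-1/5076)) + 13339 = (-33807 + 4/1269) + 13339 = -42901079/1269 + 13339 = -25973888/1269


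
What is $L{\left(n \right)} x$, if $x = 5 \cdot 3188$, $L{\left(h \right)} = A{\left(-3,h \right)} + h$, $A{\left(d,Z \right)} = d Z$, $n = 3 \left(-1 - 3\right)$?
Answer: $382560$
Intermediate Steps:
$n = -12$ ($n = 3 \left(-4\right) = -12$)
$A{\left(d,Z \right)} = Z d$
$L{\left(h \right)} = - 2 h$ ($L{\left(h \right)} = h \left(-3\right) + h = - 3 h + h = - 2 h$)
$x = 15940$
$L{\left(n \right)} x = \left(-2\right) \left(-12\right) 15940 = 24 \cdot 15940 = 382560$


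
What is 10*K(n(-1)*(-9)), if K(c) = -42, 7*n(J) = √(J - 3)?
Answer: -420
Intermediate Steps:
n(J) = √(-3 + J)/7 (n(J) = √(J - 3)/7 = √(-3 + J)/7)
10*K(n(-1)*(-9)) = 10*(-42) = -420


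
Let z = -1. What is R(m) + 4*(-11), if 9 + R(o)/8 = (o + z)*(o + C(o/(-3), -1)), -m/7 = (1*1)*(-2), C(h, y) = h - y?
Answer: 2876/3 ≈ 958.67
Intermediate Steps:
m = 14 (m = -7*1*1*(-2) = -7*(-2) = 14)
R(o) = -72 + 8*(1 + 2*o/3)*(-1 + o) (R(o) = -72 + 8*((o - 1)*(o + (o/(-3) - 1*(-1)))) = -72 + 8*((-1 + o)*(o + (o*(-⅓) + 1))) = -72 + 8*((-1 + o)*(o + (-o/3 + 1))) = -72 + 8*((-1 + o)*(o + (1 - o/3))) = -72 + 8*((-1 + o)*(1 + 2*o/3)) = -72 + 8*((1 + 2*o/3)*(-1 + o)) = -72 + 8*(1 + 2*o/3)*(-1 + o))
R(m) + 4*(-11) = (-80 + (8/3)*14 + (16/3)*14²) + 4*(-11) = (-80 + 112/3 + (16/3)*196) - 44 = (-80 + 112/3 + 3136/3) - 44 = 3008/3 - 44 = 2876/3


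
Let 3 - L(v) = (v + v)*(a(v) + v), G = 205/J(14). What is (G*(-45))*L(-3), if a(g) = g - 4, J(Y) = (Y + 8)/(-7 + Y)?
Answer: 3680775/22 ≈ 1.6731e+5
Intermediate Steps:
J(Y) = (8 + Y)/(-7 + Y)
a(g) = -4 + g
G = 1435/22 (G = 205/(((8 + 14)/(-7 + 14))) = 205/((22/7)) = 205/(((1/7)*22)) = 205/(22/7) = 205*(7/22) = 1435/22 ≈ 65.227)
L(v) = 3 - 2*v*(-4 + 2*v) (L(v) = 3 - (v + v)*((-4 + v) + v) = 3 - 2*v*(-4 + 2*v))
(G*(-45))*L(-3) = ((1435/22)*(-45))*(3 - 4*(-3)**2 + 8*(-3)) = -64575*(3 - 4*9 - 24)/22 = -64575*(3 - 36 - 24)/22 = -64575/22*(-57) = 3680775/22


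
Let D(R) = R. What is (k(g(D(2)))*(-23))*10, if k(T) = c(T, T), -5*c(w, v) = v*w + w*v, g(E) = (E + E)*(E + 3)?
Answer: 36800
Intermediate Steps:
g(E) = 2*E*(3 + E) (g(E) = (2*E)*(3 + E) = 2*E*(3 + E))
c(w, v) = -2*v*w/5 (c(w, v) = -(v*w + w*v)/5 = -(v*w + v*w)/5 = -2*v*w/5)
k(T) = -2*T**2/5 (k(T) = -2*T*T/5 = -2*T**2/5)
(k(g(D(2)))*(-23))*10 = (-2*16*(3 + 2)**2/5*(-23))*10 = (-2*(2*2*5)**2/5*(-23))*10 = (-2/5*20**2*(-23))*10 = (-2/5*400*(-23))*10 = -160*(-23)*10 = 3680*10 = 36800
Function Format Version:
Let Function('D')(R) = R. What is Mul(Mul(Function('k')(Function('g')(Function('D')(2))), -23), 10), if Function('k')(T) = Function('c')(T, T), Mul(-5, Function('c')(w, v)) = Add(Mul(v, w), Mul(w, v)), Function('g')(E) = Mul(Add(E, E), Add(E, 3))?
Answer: 36800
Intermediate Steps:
Function('g')(E) = Mul(2, E, Add(3, E)) (Function('g')(E) = Mul(Mul(2, E), Add(3, E)) = Mul(2, E, Add(3, E)))
Function('c')(w, v) = Mul(Rational(-2, 5), v, w) (Function('c')(w, v) = Mul(Rational(-1, 5), Add(Mul(v, w), Mul(w, v))) = Mul(Rational(-1, 5), Add(Mul(v, w), Mul(v, w))) = Mul(Rational(-1, 5), Mul(2, v, w)) = Mul(Rational(-2, 5), v, w))
Function('k')(T) = Mul(Rational(-2, 5), Pow(T, 2)) (Function('k')(T) = Mul(Rational(-2, 5), T, T) = Mul(Rational(-2, 5), Pow(T, 2)))
Mul(Mul(Function('k')(Function('g')(Function('D')(2))), -23), 10) = Mul(Mul(Mul(Rational(-2, 5), Pow(Mul(2, 2, Add(3, 2)), 2)), -23), 10) = Mul(Mul(Mul(Rational(-2, 5), Pow(Mul(2, 2, 5), 2)), -23), 10) = Mul(Mul(Mul(Rational(-2, 5), Pow(20, 2)), -23), 10) = Mul(Mul(Mul(Rational(-2, 5), 400), -23), 10) = Mul(Mul(-160, -23), 10) = Mul(3680, 10) = 36800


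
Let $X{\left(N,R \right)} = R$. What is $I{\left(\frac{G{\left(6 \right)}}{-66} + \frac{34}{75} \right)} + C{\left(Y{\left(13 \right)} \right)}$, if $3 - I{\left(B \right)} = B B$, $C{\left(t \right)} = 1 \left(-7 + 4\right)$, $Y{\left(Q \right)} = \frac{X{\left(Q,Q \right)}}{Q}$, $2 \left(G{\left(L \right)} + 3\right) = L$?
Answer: $- \frac{1156}{5625} \approx -0.20551$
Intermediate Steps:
$G{\left(L \right)} = -3 + \frac{L}{2}$
$Y{\left(Q \right)} = 1$ ($Y{\left(Q \right)} = \frac{Q}{Q} = 1$)
$C{\left(t \right)} = -3$ ($C{\left(t \right)} = 1 \left(-3\right) = -3$)
$I{\left(B \right)} = 3 - B^{2}$ ($I{\left(B \right)} = 3 - B B = 3 - B^{2}$)
$I{\left(\frac{G{\left(6 \right)}}{-66} + \frac{34}{75} \right)} + C{\left(Y{\left(13 \right)} \right)} = \left(3 - \left(\frac{-3 + \frac{1}{2} \cdot 6}{-66} + \frac{34}{75}\right)^{2}\right) - 3 = \left(3 - \left(\left(-3 + 3\right) \left(- \frac{1}{66}\right) + 34 \cdot \frac{1}{75}\right)^{2}\right) - 3 = \left(3 - \left(0 \left(- \frac{1}{66}\right) + \frac{34}{75}\right)^{2}\right) - 3 = \left(3 - \left(0 + \frac{34}{75}\right)^{2}\right) - 3 = \left(3 - \left(\frac{34}{75}\right)^{2}\right) - 3 = \left(3 - \frac{1156}{5625}\right) - 3 = \frac{15719}{5625} - 3 = - \frac{1156}{5625}$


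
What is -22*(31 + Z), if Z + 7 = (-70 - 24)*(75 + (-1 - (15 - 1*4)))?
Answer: 129756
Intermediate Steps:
Z = -5929 (Z = -7 + (-70 - 24)*(75 + (-1 - (15 - 1*4))) = -7 - 94*(75 + (-1 - (15 - 4))) = -7 - 94*(75 + (-1 - 1*11)) = -7 - 94*(75 + (-1 - 11)) = -7 - 94*(75 - 12) = -7 - 94*63 = -7 - 5922 = -5929)
-22*(31 + Z) = -22*(31 - 5929) = -22*(-5898) = 129756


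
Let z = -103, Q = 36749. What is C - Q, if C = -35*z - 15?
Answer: -33159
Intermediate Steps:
C = 3590 (C = -35*(-103) - 15 = 3605 - 15 = 3590)
C - Q = 3590 - 1*36749 = 3590 - 36749 = -33159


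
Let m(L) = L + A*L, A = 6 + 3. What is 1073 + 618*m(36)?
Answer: 223553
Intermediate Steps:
A = 9
m(L) = 10*L (m(L) = L + 9*L = 10*L)
1073 + 618*m(36) = 1073 + 618*(10*36) = 1073 + 618*360 = 1073 + 222480 = 223553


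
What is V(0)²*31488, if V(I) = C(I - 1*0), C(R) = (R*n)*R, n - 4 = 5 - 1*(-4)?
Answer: 0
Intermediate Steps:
n = 13 (n = 4 + (5 - 1*(-4)) = 4 + (5 + 4) = 4 + 9 = 13)
C(R) = 13*R² (C(R) = (R*13)*R = (13*R)*R = 13*R²)
V(I) = 13*I² (V(I) = 13*(I - 1*0)² = 13*(I + 0)² = 13*I²)
V(0)²*31488 = (13*0²)²*31488 = (13*0)²*31488 = 0²*31488 = 0*31488 = 0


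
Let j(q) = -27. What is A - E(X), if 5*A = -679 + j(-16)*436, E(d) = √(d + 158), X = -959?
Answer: -12451/5 - 3*I*√89 ≈ -2490.2 - 28.302*I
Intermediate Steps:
E(d) = √(158 + d)
A = -12451/5 (A = (-679 - 27*436)/5 = (-679 - 11772)/5 = (⅕)*(-12451) = -12451/5 ≈ -2490.2)
A - E(X) = -12451/5 - √(158 - 959) = -12451/5 - √(-801) = -12451/5 - 3*I*√89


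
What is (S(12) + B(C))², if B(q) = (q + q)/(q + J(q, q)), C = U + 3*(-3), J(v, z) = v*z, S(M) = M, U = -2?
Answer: 3481/25 ≈ 139.24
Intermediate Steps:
C = -11 (C = -2 + 3*(-3) = -2 - 9 = -11)
B(q) = 2*q/(q + q²) (B(q) = (q + q)/(q + q*q) = (2*q)/(q + q²) = 2*q/(q + q²))
(S(12) + B(C))² = (12 + 2/(1 - 11))² = (12 + 2/(-10))² = (12 + 2*(-⅒))² = (12 - ⅕)² = (59/5)² = 3481/25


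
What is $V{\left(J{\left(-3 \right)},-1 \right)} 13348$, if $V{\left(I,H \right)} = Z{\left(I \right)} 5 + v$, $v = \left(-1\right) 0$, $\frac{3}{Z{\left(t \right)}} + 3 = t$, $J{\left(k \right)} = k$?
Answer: $-33370$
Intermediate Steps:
$Z{\left(t \right)} = \frac{3}{-3 + t}$
$v = 0$
$V{\left(I,H \right)} = \frac{15}{-3 + I}$ ($V{\left(I,H \right)} = \frac{3}{-3 + I} 5 + 0 = \frac{15}{-3 + I} + 0 = \frac{15}{-3 + I}$)
$V{\left(J{\left(-3 \right)},-1 \right)} 13348 = \frac{15}{-3 - 3} \cdot 13348 = \frac{15}{-6} \cdot 13348 = 15 \left(- \frac{1}{6}\right) 13348 = \left(- \frac{5}{2}\right) 13348 = -33370$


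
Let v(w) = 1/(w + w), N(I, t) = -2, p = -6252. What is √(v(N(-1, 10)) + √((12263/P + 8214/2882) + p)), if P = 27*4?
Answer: √(-18688329 + 2882*I*√4127910432591)/8646 ≈ 6.2482 + 6.2682*I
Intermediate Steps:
P = 108
v(w) = 1/(2*w)
√(v(N(-1, 10)) + √((12263/P + 8214/2882) + p)) = √((½)/(-2) + √((12263/108 + 8214/2882) - 6252)) = √((½)*(-½) + √((12263*(1/108) + 8214*(1/2882)) - 6252)) = √(-¼ + √((12263/108 + 4107/1441) - 6252)) = √(-¼ + √(18114539/155628 - 6252)) = √(-¼ + √(-954871717/155628)) = √(-¼ + I*√4127910432591/25938)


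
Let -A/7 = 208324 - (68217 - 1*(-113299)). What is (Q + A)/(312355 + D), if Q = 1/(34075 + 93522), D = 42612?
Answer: -23944342631/45292724299 ≈ -0.52866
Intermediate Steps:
Q = 1/127597 ≈ 7.8372e-6
A = -187656 (A = -7*(208324 - (68217 - 1*(-113299))) = -7*(208324 - (68217 + 113299)) = -7*(208324 - 1*181516) = -7*(208324 - 181516) = -7*26808 = -187656)
(Q + A)/(312355 + D) = (1/127597 - 187656)/(312355 + 42612) = -23944342631/127597/354967 = -23944342631/127597*1/354967 = -23944342631/45292724299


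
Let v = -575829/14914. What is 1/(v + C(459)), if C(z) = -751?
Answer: -14914/11776243 ≈ -0.0012664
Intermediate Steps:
v = -575829/14914 (v = -575829*1/14914 = -575829/14914 ≈ -38.610)
1/(v + C(459)) = 1/(-575829/14914 - 751) = 1/(-11776243/14914) = -14914/11776243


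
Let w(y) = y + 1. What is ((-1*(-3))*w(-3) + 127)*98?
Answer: 11858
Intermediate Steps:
w(y) = 1 + y
((-1*(-3))*w(-3) + 127)*98 = ((-1*(-3))*(1 - 3) + 127)*98 = (3*(-2) + 127)*98 = (-6 + 127)*98 = 121*98 = 11858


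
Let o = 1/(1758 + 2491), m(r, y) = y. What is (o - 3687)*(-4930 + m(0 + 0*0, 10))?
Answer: 77077025040/4249 ≈ 1.8140e+7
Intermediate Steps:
o = 1/4249 ≈ 0.00023535
(o - 3687)*(-4930 + m(0 + 0*0, 10)) = (1/4249 - 3687)*(-4930 + 10) = -15666062/4249*(-4920) = 77077025040/4249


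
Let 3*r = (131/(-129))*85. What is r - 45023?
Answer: -17435036/387 ≈ -45052.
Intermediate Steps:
r = -11135/387 (r = ((131/(-129))*85)/3 = ((131*(-1/129))*85)/3 = (-131/129*85)/3 = (⅓)*(-11135/129) = -11135/387 ≈ -28.773)
r - 45023 = -11135/387 - 45023 = -17435036/387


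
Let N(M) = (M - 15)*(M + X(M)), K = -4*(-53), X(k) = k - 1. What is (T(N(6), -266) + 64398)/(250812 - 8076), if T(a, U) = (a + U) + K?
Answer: 21415/80912 ≈ 0.26467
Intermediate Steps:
X(k) = -1 + k
K = 212
N(M) = (-1 + 2*M)*(-15 + M) (N(M) = (M - 15)*(M + (-1 + M)) = (-15 + M)*(-1 + 2*M) = (-1 + 2*M)*(-15 + M))
T(a, U) = 212 + U + a (T(a, U) = (a + U) + 212 = (U + a) + 212 = 212 + U + a)
(T(N(6), -266) + 64398)/(250812 - 8076) = ((212 - 266 + (15 - 31*6 + 2*6**2)) + 64398)/(250812 - 8076) = ((212 - 266 + (15 - 186 + 2*36)) + 64398)/242736 = ((212 - 266 + (15 - 186 + 72)) + 64398)*(1/242736) = ((212 - 266 - 99) + 64398)*(1/242736) = (-153 + 64398)*(1/242736) = 64245*(1/242736) = 21415/80912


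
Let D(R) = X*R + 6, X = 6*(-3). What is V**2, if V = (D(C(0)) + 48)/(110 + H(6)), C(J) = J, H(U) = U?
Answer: 729/3364 ≈ 0.21671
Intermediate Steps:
X = -18
D(R) = 6 - 18*R (D(R) = -18*R + 6 = 6 - 18*R)
V = 27/58 (V = ((6 - 18*0) + 48)/(110 + 6) = ((6 + 0) + 48)/116 = (6 + 48)*(1/116) = 54*(1/116) = 27/58 ≈ 0.46552)
V**2 = (27/58)**2 = 729/3364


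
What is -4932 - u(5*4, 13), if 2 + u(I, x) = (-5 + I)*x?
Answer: -5125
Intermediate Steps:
u(I, x) = -2 + x*(-5 + I) (u(I, x) = -2 + (-5 + I)*x = -2 + x*(-5 + I))
-4932 - u(5*4, 13) = -4932 - (-2 - 5*13 + (5*4)*13) = -4932 - (-2 - 65 + 20*13) = -4932 - (-2 - 65 + 260) = -4932 - 1*193 = -4932 - 193 = -5125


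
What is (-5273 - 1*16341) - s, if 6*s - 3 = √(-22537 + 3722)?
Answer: -43229/2 - I*√18815/6 ≈ -21615.0 - 22.861*I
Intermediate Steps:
s = ½ + I*√18815/6 (s = ½ + √(-22537 + 3722)/6 = ½ + √(-18815)/6 = ½ + (I*√18815)/6 = ½ + I*√18815/6 ≈ 0.5 + 22.861*I)
(-5273 - 1*16341) - s = (-5273 - 1*16341) - (½ + I*√18815/6) = (-5273 - 16341) + (-½ - I*√18815/6) = -21614 + (-½ - I*√18815/6) = -43229/2 - I*√18815/6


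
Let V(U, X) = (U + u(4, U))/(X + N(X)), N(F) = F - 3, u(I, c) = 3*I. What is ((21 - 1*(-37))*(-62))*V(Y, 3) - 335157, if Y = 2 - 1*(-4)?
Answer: -356733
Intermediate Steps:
N(F) = -3 + F
Y = 6 (Y = 2 + 4 = 6)
V(U, X) = (12 + U)/(-3 + 2*X) (V(U, X) = (U + 3*4)/(X + (-3 + X)) = (U + 12)/(-3 + 2*X) = (12 + U)/(-3 + 2*X))
((21 - 1*(-37))*(-62))*V(Y, 3) - 335157 = ((21 - 1*(-37))*(-62))*((12 + 6)/(-3 + 2*3)) - 335157 = ((21 + 37)*(-62))*(18/(-3 + 6)) - 335157 = (58*(-62))*(18/3) - 335157 = -3596*18/3 - 335157 = -3596*6 - 335157 = -21576 - 335157 = -356733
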